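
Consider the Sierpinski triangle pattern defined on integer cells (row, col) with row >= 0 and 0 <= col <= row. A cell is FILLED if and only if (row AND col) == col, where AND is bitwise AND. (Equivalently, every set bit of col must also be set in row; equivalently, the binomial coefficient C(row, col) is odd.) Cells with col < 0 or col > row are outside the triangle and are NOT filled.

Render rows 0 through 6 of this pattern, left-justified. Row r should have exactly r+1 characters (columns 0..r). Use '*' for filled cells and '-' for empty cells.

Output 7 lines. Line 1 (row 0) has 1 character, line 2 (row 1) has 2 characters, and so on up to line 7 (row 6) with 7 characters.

Answer: *
**
*-*
****
*---*
**--**
*-*-*-*

Derivation:
r0=0: *
r1=1: **
r2=10: *-*
r3=11: ****
r4=100: *---*
r5=101: **--**
r6=110: *-*-*-*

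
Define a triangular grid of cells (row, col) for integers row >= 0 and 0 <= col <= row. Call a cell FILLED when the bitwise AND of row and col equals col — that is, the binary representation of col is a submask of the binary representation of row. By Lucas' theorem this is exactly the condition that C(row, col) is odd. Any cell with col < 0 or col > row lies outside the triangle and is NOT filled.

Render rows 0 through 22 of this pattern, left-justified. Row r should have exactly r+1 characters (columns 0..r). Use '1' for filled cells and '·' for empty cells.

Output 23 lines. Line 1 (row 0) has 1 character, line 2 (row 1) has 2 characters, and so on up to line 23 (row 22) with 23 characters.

r0=0: 1
r1=1: 11
r2=10: 1·1
r3=11: 1111
r4=100: 1···1
r5=101: 11··11
r6=110: 1·1·1·1
r7=111: 11111111
r8=1000: 1·······1
r9=1001: 11······11
r10=1010: 1·1·····1·1
r11=1011: 1111····1111
r12=1100: 1···1···1···1
r13=1101: 11··11··11··11
r14=1110: 1·1·1·1·1·1·1·1
r15=1111: 1111111111111111
r16=10000: 1···············1
r17=10001: 11··············11
r18=10010: 1·1·············1·1
r19=10011: 1111············1111
r20=10100: 1···1···········1···1
r21=10101: 11··11··········11··11
r22=10110: 1·1·1·1·········1·1·1·1

Answer: 1
11
1·1
1111
1···1
11··11
1·1·1·1
11111111
1·······1
11······11
1·1·····1·1
1111····1111
1···1···1···1
11··11··11··11
1·1·1·1·1·1·1·1
1111111111111111
1···············1
11··············11
1·1·············1·1
1111············1111
1···1···········1···1
11··11··········11··11
1·1·1·1·········1·1·1·1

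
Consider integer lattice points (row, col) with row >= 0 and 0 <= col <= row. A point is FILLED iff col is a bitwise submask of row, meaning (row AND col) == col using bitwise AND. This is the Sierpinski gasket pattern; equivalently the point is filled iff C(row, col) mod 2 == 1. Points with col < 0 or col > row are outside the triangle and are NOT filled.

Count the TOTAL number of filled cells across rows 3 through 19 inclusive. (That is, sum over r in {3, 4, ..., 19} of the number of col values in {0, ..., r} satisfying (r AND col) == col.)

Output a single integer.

r3=11 pc2: +4 =4
r4=100 pc1: +2 =6
r5=101 pc2: +4 =10
r6=110 pc2: +4 =14
r7=111 pc3: +8 =22
r8=1000 pc1: +2 =24
r9=1001 pc2: +4 =28
r10=1010 pc2: +4 =32
r11=1011 pc3: +8 =40
r12=1100 pc2: +4 =44
r13=1101 pc3: +8 =52
r14=1110 pc3: +8 =60
r15=1111 pc4: +16 =76
r16=10000 pc1: +2 =78
r17=10001 pc2: +4 =82
r18=10010 pc2: +4 =86
r19=10011 pc3: +8 =94

Answer: 94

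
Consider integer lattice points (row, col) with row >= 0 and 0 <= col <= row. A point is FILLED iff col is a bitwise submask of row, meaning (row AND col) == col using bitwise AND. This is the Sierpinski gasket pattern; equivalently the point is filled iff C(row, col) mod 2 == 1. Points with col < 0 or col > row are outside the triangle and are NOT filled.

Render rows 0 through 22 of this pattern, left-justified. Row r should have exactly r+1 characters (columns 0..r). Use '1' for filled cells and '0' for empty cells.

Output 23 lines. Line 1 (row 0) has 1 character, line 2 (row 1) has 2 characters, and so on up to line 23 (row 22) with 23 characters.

Answer: 1
11
101
1111
10001
110011
1010101
11111111
100000001
1100000011
10100000101
111100001111
1000100010001
11001100110011
101010101010101
1111111111111111
10000000000000001
110000000000000011
1010000000000000101
11110000000000001111
100010000000000010001
1100110000000000110011
10101010000000001010101

Derivation:
r0=0: 1
r1=1: 11
r2=10: 101
r3=11: 1111
r4=100: 10001
r5=101: 110011
r6=110: 1010101
r7=111: 11111111
r8=1000: 100000001
r9=1001: 1100000011
r10=1010: 10100000101
r11=1011: 111100001111
r12=1100: 1000100010001
r13=1101: 11001100110011
r14=1110: 101010101010101
r15=1111: 1111111111111111
r16=10000: 10000000000000001
r17=10001: 110000000000000011
r18=10010: 1010000000000000101
r19=10011: 11110000000000001111
r20=10100: 100010000000000010001
r21=10101: 1100110000000000110011
r22=10110: 10101010000000001010101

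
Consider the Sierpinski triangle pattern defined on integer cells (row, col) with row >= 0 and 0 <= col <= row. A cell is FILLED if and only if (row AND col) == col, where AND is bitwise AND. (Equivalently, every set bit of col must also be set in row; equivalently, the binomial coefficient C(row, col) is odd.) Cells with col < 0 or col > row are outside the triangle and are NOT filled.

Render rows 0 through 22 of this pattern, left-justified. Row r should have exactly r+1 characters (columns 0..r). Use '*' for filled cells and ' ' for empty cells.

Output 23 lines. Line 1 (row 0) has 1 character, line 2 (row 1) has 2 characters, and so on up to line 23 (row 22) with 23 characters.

Answer: *
**
* *
****
*   *
**  **
* * * *
********
*       *
**      **
* *     * *
****    ****
*   *   *   *
**  **  **  **
* * * * * * * *
****************
*               *
**              **
* *             * *
****            ****
*   *           *   *
**  **          **  **
* * * *         * * * *

Derivation:
r0=0: *
r1=1: **
r2=10: * *
r3=11: ****
r4=100: *   *
r5=101: **  **
r6=110: * * * *
r7=111: ********
r8=1000: *       *
r9=1001: **      **
r10=1010: * *     * *
r11=1011: ****    ****
r12=1100: *   *   *   *
r13=1101: **  **  **  **
r14=1110: * * * * * * * *
r15=1111: ****************
r16=10000: *               *
r17=10001: **              **
r18=10010: * *             * *
r19=10011: ****            ****
r20=10100: *   *           *   *
r21=10101: **  **          **  **
r22=10110: * * * *         * * * *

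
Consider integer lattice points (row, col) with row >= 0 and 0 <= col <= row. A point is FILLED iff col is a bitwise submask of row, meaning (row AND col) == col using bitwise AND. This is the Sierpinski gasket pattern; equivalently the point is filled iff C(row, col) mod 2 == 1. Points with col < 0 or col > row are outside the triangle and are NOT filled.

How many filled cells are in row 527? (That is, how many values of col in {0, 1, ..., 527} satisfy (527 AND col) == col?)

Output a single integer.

527 in binary = 1000001111
popcount(527) = number of 1-bits in 1000001111 = 5
A col c satisfies (527 AND c) == c iff every set bit of c is also set in 527; each of the 5 set bits of 527 can independently be on or off in c.
count = 2^5 = 32

Answer: 32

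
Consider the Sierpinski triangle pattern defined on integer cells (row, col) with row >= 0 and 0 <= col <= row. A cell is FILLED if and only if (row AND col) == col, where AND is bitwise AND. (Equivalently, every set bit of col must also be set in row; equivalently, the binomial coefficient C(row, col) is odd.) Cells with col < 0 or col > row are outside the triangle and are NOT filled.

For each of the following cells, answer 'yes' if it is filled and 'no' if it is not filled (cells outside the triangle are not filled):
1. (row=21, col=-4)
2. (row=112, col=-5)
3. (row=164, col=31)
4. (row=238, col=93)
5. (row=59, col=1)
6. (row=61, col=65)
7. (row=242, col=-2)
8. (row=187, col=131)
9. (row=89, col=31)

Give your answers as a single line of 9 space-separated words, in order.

Answer: no no no no yes no no yes no

Derivation:
(21,-4): col outside [0, 21] -> not filled
(112,-5): col outside [0, 112] -> not filled
(164,31): row=0b10100100, col=0b11111, row AND col = 0b100 = 4; 4 != 31 -> empty
(238,93): row=0b11101110, col=0b1011101, row AND col = 0b1001100 = 76; 76 != 93 -> empty
(59,1): row=0b111011, col=0b1, row AND col = 0b1 = 1; 1 == 1 -> filled
(61,65): col outside [0, 61] -> not filled
(242,-2): col outside [0, 242] -> not filled
(187,131): row=0b10111011, col=0b10000011, row AND col = 0b10000011 = 131; 131 == 131 -> filled
(89,31): row=0b1011001, col=0b11111, row AND col = 0b11001 = 25; 25 != 31 -> empty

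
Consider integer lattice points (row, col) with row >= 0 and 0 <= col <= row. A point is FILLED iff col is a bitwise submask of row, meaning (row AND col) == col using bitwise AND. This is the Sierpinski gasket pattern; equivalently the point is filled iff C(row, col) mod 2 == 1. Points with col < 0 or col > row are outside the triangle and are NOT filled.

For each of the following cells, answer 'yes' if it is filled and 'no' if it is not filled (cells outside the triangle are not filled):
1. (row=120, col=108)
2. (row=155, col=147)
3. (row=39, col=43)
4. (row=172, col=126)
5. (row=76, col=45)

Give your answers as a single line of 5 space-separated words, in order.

(120,108): row=0b1111000, col=0b1101100, row AND col = 0b1101000 = 104; 104 != 108 -> empty
(155,147): row=0b10011011, col=0b10010011, row AND col = 0b10010011 = 147; 147 == 147 -> filled
(39,43): col outside [0, 39] -> not filled
(172,126): row=0b10101100, col=0b1111110, row AND col = 0b101100 = 44; 44 != 126 -> empty
(76,45): row=0b1001100, col=0b101101, row AND col = 0b1100 = 12; 12 != 45 -> empty

Answer: no yes no no no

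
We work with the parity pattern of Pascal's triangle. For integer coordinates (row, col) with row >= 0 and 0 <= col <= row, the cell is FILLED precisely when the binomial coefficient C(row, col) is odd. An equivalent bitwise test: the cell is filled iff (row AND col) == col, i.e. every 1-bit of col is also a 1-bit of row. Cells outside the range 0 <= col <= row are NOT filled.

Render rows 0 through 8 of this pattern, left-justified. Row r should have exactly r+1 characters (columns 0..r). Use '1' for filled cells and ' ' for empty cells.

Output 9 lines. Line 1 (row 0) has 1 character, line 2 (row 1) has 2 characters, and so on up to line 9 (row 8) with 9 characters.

Answer: 1
11
1 1
1111
1   1
11  11
1 1 1 1
11111111
1       1

Derivation:
r0=0: 1
r1=1: 11
r2=10: 1 1
r3=11: 1111
r4=100: 1   1
r5=101: 11  11
r6=110: 1 1 1 1
r7=111: 11111111
r8=1000: 1       1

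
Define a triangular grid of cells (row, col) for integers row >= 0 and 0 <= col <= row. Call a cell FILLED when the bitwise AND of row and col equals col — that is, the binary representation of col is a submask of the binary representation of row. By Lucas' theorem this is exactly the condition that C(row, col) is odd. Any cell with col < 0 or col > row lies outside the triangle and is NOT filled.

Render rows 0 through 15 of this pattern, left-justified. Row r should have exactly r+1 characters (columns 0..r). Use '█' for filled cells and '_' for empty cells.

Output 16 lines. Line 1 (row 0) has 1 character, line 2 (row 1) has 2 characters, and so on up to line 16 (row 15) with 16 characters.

Answer: █
██
█_█
████
█___█
██__██
█_█_█_█
████████
█_______█
██______██
█_█_____█_█
████____████
█___█___█___█
██__██__██__██
█_█_█_█_█_█_█_█
████████████████

Derivation:
r0=0: █
r1=1: ██
r2=10: █_█
r3=11: ████
r4=100: █___█
r5=101: ██__██
r6=110: █_█_█_█
r7=111: ████████
r8=1000: █_______█
r9=1001: ██______██
r10=1010: █_█_____█_█
r11=1011: ████____████
r12=1100: █___█___█___█
r13=1101: ██__██__██__██
r14=1110: █_█_█_█_█_█_█_█
r15=1111: ████████████████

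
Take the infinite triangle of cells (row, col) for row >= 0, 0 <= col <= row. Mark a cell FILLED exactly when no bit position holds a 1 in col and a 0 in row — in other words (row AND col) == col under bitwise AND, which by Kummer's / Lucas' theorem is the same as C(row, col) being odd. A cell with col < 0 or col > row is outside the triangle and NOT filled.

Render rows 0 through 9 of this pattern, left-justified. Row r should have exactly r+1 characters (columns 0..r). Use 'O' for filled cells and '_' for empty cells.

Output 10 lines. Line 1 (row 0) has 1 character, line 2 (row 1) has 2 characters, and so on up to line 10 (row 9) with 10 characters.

r0=0: O
r1=1: OO
r2=10: O_O
r3=11: OOOO
r4=100: O___O
r5=101: OO__OO
r6=110: O_O_O_O
r7=111: OOOOOOOO
r8=1000: O_______O
r9=1001: OO______OO

Answer: O
OO
O_O
OOOO
O___O
OO__OO
O_O_O_O
OOOOOOOO
O_______O
OO______OO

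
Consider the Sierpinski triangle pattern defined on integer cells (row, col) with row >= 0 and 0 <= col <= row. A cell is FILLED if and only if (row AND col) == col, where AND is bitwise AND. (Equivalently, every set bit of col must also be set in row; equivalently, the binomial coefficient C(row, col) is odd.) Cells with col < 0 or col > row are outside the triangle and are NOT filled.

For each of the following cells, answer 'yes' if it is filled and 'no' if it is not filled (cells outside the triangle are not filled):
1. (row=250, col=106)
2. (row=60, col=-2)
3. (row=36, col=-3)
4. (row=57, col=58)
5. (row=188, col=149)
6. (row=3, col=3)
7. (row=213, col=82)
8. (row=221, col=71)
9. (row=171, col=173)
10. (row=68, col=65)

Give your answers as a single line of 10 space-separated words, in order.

(250,106): row=0b11111010, col=0b1101010, row AND col = 0b1101010 = 106; 106 == 106 -> filled
(60,-2): col outside [0, 60] -> not filled
(36,-3): col outside [0, 36] -> not filled
(57,58): col outside [0, 57] -> not filled
(188,149): row=0b10111100, col=0b10010101, row AND col = 0b10010100 = 148; 148 != 149 -> empty
(3,3): row=0b11, col=0b11, row AND col = 0b11 = 3; 3 == 3 -> filled
(213,82): row=0b11010101, col=0b1010010, row AND col = 0b1010000 = 80; 80 != 82 -> empty
(221,71): row=0b11011101, col=0b1000111, row AND col = 0b1000101 = 69; 69 != 71 -> empty
(171,173): col outside [0, 171] -> not filled
(68,65): row=0b1000100, col=0b1000001, row AND col = 0b1000000 = 64; 64 != 65 -> empty

Answer: yes no no no no yes no no no no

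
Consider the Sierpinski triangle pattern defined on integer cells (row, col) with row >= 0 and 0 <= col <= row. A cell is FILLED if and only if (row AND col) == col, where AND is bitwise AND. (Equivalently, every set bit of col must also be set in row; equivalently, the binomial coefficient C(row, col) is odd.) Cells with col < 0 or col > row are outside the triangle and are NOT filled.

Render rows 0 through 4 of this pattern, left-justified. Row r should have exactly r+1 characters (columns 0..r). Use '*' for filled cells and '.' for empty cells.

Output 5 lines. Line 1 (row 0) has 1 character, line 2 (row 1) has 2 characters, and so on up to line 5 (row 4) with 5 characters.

r0=0: *
r1=1: **
r2=10: *.*
r3=11: ****
r4=100: *...*

Answer: *
**
*.*
****
*...*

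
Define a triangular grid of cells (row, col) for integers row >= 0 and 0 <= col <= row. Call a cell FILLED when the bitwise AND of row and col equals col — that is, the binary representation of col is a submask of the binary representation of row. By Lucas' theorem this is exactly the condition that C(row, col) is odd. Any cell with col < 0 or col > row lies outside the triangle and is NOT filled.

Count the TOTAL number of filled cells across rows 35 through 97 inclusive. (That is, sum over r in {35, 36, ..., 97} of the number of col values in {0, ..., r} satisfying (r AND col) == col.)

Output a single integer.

Answer: 974

Derivation:
r35=100011 pc3: +8 =8
r36=100100 pc2: +4 =12
r37=100101 pc3: +8 =20
r38=100110 pc3: +8 =28
r39=100111 pc4: +16 =44
r40=101000 pc2: +4 =48
r41=101001 pc3: +8 =56
r42=101010 pc3: +8 =64
r43=101011 pc4: +16 =80
r44=101100 pc3: +8 =88
r45=101101 pc4: +16 =104
r46=101110 pc4: +16 =120
r47=101111 pc5: +32 =152
r48=110000 pc2: +4 =156
r49=110001 pc3: +8 =164
r50=110010 pc3: +8 =172
r51=110011 pc4: +16 =188
r52=110100 pc3: +8 =196
r53=110101 pc4: +16 =212
r54=110110 pc4: +16 =228
r55=110111 pc5: +32 =260
r56=111000 pc3: +8 =268
r57=111001 pc4: +16 =284
r58=111010 pc4: +16 =300
r59=111011 pc5: +32 =332
r60=111100 pc4: +16 =348
r61=111101 pc5: +32 =380
r62=111110 pc5: +32 =412
r63=111111 pc6: +64 =476
r64=1000000 pc1: +2 =478
r65=1000001 pc2: +4 =482
r66=1000010 pc2: +4 =486
r67=1000011 pc3: +8 =494
r68=1000100 pc2: +4 =498
r69=1000101 pc3: +8 =506
r70=1000110 pc3: +8 =514
r71=1000111 pc4: +16 =530
r72=1001000 pc2: +4 =534
r73=1001001 pc3: +8 =542
r74=1001010 pc3: +8 =550
r75=1001011 pc4: +16 =566
r76=1001100 pc3: +8 =574
r77=1001101 pc4: +16 =590
r78=1001110 pc4: +16 =606
r79=1001111 pc5: +32 =638
r80=1010000 pc2: +4 =642
r81=1010001 pc3: +8 =650
r82=1010010 pc3: +8 =658
r83=1010011 pc4: +16 =674
r84=1010100 pc3: +8 =682
r85=1010101 pc4: +16 =698
r86=1010110 pc4: +16 =714
r87=1010111 pc5: +32 =746
r88=1011000 pc3: +8 =754
r89=1011001 pc4: +16 =770
r90=1011010 pc4: +16 =786
r91=1011011 pc5: +32 =818
r92=1011100 pc4: +16 =834
r93=1011101 pc5: +32 =866
r94=1011110 pc5: +32 =898
r95=1011111 pc6: +64 =962
r96=1100000 pc2: +4 =966
r97=1100001 pc3: +8 =974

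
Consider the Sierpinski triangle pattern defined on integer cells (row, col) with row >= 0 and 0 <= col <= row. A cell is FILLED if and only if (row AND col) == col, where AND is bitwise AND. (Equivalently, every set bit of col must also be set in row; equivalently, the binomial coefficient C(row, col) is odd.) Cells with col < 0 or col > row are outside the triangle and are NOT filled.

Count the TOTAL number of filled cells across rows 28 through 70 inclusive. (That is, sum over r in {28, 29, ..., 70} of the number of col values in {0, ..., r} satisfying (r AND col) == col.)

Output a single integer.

r28=11100 pc3: +8 =8
r29=11101 pc4: +16 =24
r30=11110 pc4: +16 =40
r31=11111 pc5: +32 =72
r32=100000 pc1: +2 =74
r33=100001 pc2: +4 =78
r34=100010 pc2: +4 =82
r35=100011 pc3: +8 =90
r36=100100 pc2: +4 =94
r37=100101 pc3: +8 =102
r38=100110 pc3: +8 =110
r39=100111 pc4: +16 =126
r40=101000 pc2: +4 =130
r41=101001 pc3: +8 =138
r42=101010 pc3: +8 =146
r43=101011 pc4: +16 =162
r44=101100 pc3: +8 =170
r45=101101 pc4: +16 =186
r46=101110 pc4: +16 =202
r47=101111 pc5: +32 =234
r48=110000 pc2: +4 =238
r49=110001 pc3: +8 =246
r50=110010 pc3: +8 =254
r51=110011 pc4: +16 =270
r52=110100 pc3: +8 =278
r53=110101 pc4: +16 =294
r54=110110 pc4: +16 =310
r55=110111 pc5: +32 =342
r56=111000 pc3: +8 =350
r57=111001 pc4: +16 =366
r58=111010 pc4: +16 =382
r59=111011 pc5: +32 =414
r60=111100 pc4: +16 =430
r61=111101 pc5: +32 =462
r62=111110 pc5: +32 =494
r63=111111 pc6: +64 =558
r64=1000000 pc1: +2 =560
r65=1000001 pc2: +4 =564
r66=1000010 pc2: +4 =568
r67=1000011 pc3: +8 =576
r68=1000100 pc2: +4 =580
r69=1000101 pc3: +8 =588
r70=1000110 pc3: +8 =596

Answer: 596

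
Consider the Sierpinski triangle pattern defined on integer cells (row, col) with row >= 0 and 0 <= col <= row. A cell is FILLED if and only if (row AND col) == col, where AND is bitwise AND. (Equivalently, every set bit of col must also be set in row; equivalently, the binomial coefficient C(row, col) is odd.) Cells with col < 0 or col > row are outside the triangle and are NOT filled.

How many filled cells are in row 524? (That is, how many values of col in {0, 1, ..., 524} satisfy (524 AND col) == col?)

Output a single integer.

524 in binary = 1000001100
popcount(524) = number of 1-bits in 1000001100 = 3
A col c satisfies (524 AND c) == c iff every set bit of c is also set in 524; each of the 3 set bits of 524 can independently be on or off in c.
count = 2^3 = 8

Answer: 8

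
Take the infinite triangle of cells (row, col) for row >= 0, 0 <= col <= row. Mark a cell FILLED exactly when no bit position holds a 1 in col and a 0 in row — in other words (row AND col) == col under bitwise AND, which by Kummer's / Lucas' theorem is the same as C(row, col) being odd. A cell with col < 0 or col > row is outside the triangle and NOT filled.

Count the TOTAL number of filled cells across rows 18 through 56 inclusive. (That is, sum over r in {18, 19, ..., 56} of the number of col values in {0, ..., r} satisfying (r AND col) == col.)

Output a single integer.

r18=10010 pc2: +4 =4
r19=10011 pc3: +8 =12
r20=10100 pc2: +4 =16
r21=10101 pc3: +8 =24
r22=10110 pc3: +8 =32
r23=10111 pc4: +16 =48
r24=11000 pc2: +4 =52
r25=11001 pc3: +8 =60
r26=11010 pc3: +8 =68
r27=11011 pc4: +16 =84
r28=11100 pc3: +8 =92
r29=11101 pc4: +16 =108
r30=11110 pc4: +16 =124
r31=11111 pc5: +32 =156
r32=100000 pc1: +2 =158
r33=100001 pc2: +4 =162
r34=100010 pc2: +4 =166
r35=100011 pc3: +8 =174
r36=100100 pc2: +4 =178
r37=100101 pc3: +8 =186
r38=100110 pc3: +8 =194
r39=100111 pc4: +16 =210
r40=101000 pc2: +4 =214
r41=101001 pc3: +8 =222
r42=101010 pc3: +8 =230
r43=101011 pc4: +16 =246
r44=101100 pc3: +8 =254
r45=101101 pc4: +16 =270
r46=101110 pc4: +16 =286
r47=101111 pc5: +32 =318
r48=110000 pc2: +4 =322
r49=110001 pc3: +8 =330
r50=110010 pc3: +8 =338
r51=110011 pc4: +16 =354
r52=110100 pc3: +8 =362
r53=110101 pc4: +16 =378
r54=110110 pc4: +16 =394
r55=110111 pc5: +32 =426
r56=111000 pc3: +8 =434

Answer: 434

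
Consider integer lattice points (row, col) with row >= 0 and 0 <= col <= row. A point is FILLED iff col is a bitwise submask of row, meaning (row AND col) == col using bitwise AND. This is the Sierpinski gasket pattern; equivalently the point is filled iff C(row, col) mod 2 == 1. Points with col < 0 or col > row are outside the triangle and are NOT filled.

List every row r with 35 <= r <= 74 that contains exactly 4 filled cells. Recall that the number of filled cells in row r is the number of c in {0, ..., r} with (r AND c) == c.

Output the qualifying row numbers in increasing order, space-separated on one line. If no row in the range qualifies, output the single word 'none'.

Answer: 36 40 48 65 66 68 72

Derivation:
Row r has 2^popcount(r) filled cells, so we need popcount(r) = log2(4) = 2.
Scan r = 35..74 and keep those with exactly 2 one-bits:
r=35=100011 popcount=3 -> skip
r=36=100100 popcount=2 -> KEEP
r=37=100101 popcount=3 -> skip
r=38=100110 popcount=3 -> skip
r=39=100111 popcount=4 -> skip
r=40=101000 popcount=2 -> KEEP
r=41=101001 popcount=3 -> skip
r=42=101010 popcount=3 -> skip
r=43=101011 popcount=4 -> skip
r=44=101100 popcount=3 -> skip
r=45=101101 popcount=4 -> skip
r=46=101110 popcount=4 -> skip
r=47=101111 popcount=5 -> skip
r=48=110000 popcount=2 -> KEEP
r=49=110001 popcount=3 -> skip
r=50=110010 popcount=3 -> skip
r=51=110011 popcount=4 -> skip
r=52=110100 popcount=3 -> skip
r=53=110101 popcount=4 -> skip
r=54=110110 popcount=4 -> skip
r=55=110111 popcount=5 -> skip
r=56=111000 popcount=3 -> skip
r=57=111001 popcount=4 -> skip
r=58=111010 popcount=4 -> skip
r=59=111011 popcount=5 -> skip
r=60=111100 popcount=4 -> skip
r=61=111101 popcount=5 -> skip
r=62=111110 popcount=5 -> skip
r=63=111111 popcount=6 -> skip
r=64=1000000 popcount=1 -> skip
r=65=1000001 popcount=2 -> KEEP
r=66=1000010 popcount=2 -> KEEP
r=67=1000011 popcount=3 -> skip
r=68=1000100 popcount=2 -> KEEP
r=69=1000101 popcount=3 -> skip
r=70=1000110 popcount=3 -> skip
r=71=1000111 popcount=4 -> skip
r=72=1001000 popcount=2 -> KEEP
r=73=1001001 popcount=3 -> skip
r=74=1001010 popcount=3 -> skip
Kept rows: 36 40 48 65 66 68 72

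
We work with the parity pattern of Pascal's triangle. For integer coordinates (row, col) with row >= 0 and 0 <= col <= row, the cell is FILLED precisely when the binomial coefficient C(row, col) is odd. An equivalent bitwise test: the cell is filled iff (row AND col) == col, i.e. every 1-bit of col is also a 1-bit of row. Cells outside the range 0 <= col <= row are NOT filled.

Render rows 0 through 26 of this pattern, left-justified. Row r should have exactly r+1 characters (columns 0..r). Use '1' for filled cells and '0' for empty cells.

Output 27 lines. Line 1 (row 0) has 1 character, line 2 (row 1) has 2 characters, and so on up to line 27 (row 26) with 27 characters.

r0=0: 1
r1=1: 11
r2=10: 101
r3=11: 1111
r4=100: 10001
r5=101: 110011
r6=110: 1010101
r7=111: 11111111
r8=1000: 100000001
r9=1001: 1100000011
r10=1010: 10100000101
r11=1011: 111100001111
r12=1100: 1000100010001
r13=1101: 11001100110011
r14=1110: 101010101010101
r15=1111: 1111111111111111
r16=10000: 10000000000000001
r17=10001: 110000000000000011
r18=10010: 1010000000000000101
r19=10011: 11110000000000001111
r20=10100: 100010000000000010001
r21=10101: 1100110000000000110011
r22=10110: 10101010000000001010101
r23=10111: 111111110000000011111111
r24=11000: 1000000010000000100000001
r25=11001: 11000000110000001100000011
r26=11010: 101000001010000010100000101

Answer: 1
11
101
1111
10001
110011
1010101
11111111
100000001
1100000011
10100000101
111100001111
1000100010001
11001100110011
101010101010101
1111111111111111
10000000000000001
110000000000000011
1010000000000000101
11110000000000001111
100010000000000010001
1100110000000000110011
10101010000000001010101
111111110000000011111111
1000000010000000100000001
11000000110000001100000011
101000001010000010100000101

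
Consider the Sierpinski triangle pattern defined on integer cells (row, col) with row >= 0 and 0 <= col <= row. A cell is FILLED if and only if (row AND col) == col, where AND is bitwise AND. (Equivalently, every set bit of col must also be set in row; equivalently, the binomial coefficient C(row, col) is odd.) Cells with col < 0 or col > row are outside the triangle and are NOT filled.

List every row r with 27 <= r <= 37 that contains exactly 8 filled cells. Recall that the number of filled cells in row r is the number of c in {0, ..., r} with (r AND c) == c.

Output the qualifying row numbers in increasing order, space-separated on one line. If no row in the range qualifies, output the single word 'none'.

Row r has 2^popcount(r) filled cells, so we need popcount(r) = log2(8) = 3.
Scan r = 27..37 and keep those with exactly 3 one-bits:
r=27=11011 popcount=4 -> skip
r=28=11100 popcount=3 -> KEEP
r=29=11101 popcount=4 -> skip
r=30=11110 popcount=4 -> skip
r=31=11111 popcount=5 -> skip
r=32=100000 popcount=1 -> skip
r=33=100001 popcount=2 -> skip
r=34=100010 popcount=2 -> skip
r=35=100011 popcount=3 -> KEEP
r=36=100100 popcount=2 -> skip
r=37=100101 popcount=3 -> KEEP
Kept rows: 28 35 37

Answer: 28 35 37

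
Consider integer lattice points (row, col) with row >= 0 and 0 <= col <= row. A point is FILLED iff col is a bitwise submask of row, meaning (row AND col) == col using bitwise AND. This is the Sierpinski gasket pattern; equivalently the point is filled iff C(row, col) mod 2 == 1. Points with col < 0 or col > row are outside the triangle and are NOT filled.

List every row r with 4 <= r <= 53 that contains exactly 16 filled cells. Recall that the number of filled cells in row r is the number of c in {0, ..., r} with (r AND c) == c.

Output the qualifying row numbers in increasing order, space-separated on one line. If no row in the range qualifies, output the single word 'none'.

Answer: 15 23 27 29 30 39 43 45 46 51 53

Derivation:
Row r has 2^popcount(r) filled cells, so we need popcount(r) = log2(16) = 4.
Scan r = 4..53 and keep those with exactly 4 one-bits:
r=4=100 popcount=1 -> skip
r=5=101 popcount=2 -> skip
r=6=110 popcount=2 -> skip
r=7=111 popcount=3 -> skip
r=8=1000 popcount=1 -> skip
r=9=1001 popcount=2 -> skip
r=10=1010 popcount=2 -> skip
r=11=1011 popcount=3 -> skip
r=12=1100 popcount=2 -> skip
r=13=1101 popcount=3 -> skip
r=14=1110 popcount=3 -> skip
r=15=1111 popcount=4 -> KEEP
r=16=10000 popcount=1 -> skip
r=17=10001 popcount=2 -> skip
r=18=10010 popcount=2 -> skip
r=19=10011 popcount=3 -> skip
r=20=10100 popcount=2 -> skip
r=21=10101 popcount=3 -> skip
r=22=10110 popcount=3 -> skip
r=23=10111 popcount=4 -> KEEP
r=24=11000 popcount=2 -> skip
r=25=11001 popcount=3 -> skip
r=26=11010 popcount=3 -> skip
r=27=11011 popcount=4 -> KEEP
r=28=11100 popcount=3 -> skip
r=29=11101 popcount=4 -> KEEP
r=30=11110 popcount=4 -> KEEP
r=31=11111 popcount=5 -> skip
r=32=100000 popcount=1 -> skip
r=33=100001 popcount=2 -> skip
r=34=100010 popcount=2 -> skip
r=35=100011 popcount=3 -> skip
r=36=100100 popcount=2 -> skip
r=37=100101 popcount=3 -> skip
r=38=100110 popcount=3 -> skip
r=39=100111 popcount=4 -> KEEP
r=40=101000 popcount=2 -> skip
r=41=101001 popcount=3 -> skip
r=42=101010 popcount=3 -> skip
r=43=101011 popcount=4 -> KEEP
r=44=101100 popcount=3 -> skip
r=45=101101 popcount=4 -> KEEP
r=46=101110 popcount=4 -> KEEP
r=47=101111 popcount=5 -> skip
r=48=110000 popcount=2 -> skip
r=49=110001 popcount=3 -> skip
r=50=110010 popcount=3 -> skip
r=51=110011 popcount=4 -> KEEP
r=52=110100 popcount=3 -> skip
r=53=110101 popcount=4 -> KEEP
Kept rows: 15 23 27 29 30 39 43 45 46 51 53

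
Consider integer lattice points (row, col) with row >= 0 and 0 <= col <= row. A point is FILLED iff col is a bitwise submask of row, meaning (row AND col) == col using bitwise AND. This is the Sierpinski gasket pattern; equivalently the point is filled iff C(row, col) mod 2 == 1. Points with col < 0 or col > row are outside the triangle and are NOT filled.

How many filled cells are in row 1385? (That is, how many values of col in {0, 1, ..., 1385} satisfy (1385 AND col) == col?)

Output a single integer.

Answer: 64

Derivation:
1385 in binary = 10101101001
popcount(1385) = number of 1-bits in 10101101001 = 6
A col c satisfies (1385 AND c) == c iff every set bit of c is also set in 1385; each of the 6 set bits of 1385 can independently be on or off in c.
count = 2^6 = 64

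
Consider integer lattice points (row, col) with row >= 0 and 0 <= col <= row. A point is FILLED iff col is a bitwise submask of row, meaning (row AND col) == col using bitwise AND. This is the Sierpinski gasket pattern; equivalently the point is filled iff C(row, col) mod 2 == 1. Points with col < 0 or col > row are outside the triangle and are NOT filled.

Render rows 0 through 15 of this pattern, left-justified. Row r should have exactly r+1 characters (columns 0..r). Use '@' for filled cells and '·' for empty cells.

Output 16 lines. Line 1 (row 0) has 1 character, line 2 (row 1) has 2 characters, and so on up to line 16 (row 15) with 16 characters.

r0=0: @
r1=1: @@
r2=10: @·@
r3=11: @@@@
r4=100: @···@
r5=101: @@··@@
r6=110: @·@·@·@
r7=111: @@@@@@@@
r8=1000: @·······@
r9=1001: @@······@@
r10=1010: @·@·····@·@
r11=1011: @@@@····@@@@
r12=1100: @···@···@···@
r13=1101: @@··@@··@@··@@
r14=1110: @·@·@·@·@·@·@·@
r15=1111: @@@@@@@@@@@@@@@@

Answer: @
@@
@·@
@@@@
@···@
@@··@@
@·@·@·@
@@@@@@@@
@·······@
@@······@@
@·@·····@·@
@@@@····@@@@
@···@···@···@
@@··@@··@@··@@
@·@·@·@·@·@·@·@
@@@@@@@@@@@@@@@@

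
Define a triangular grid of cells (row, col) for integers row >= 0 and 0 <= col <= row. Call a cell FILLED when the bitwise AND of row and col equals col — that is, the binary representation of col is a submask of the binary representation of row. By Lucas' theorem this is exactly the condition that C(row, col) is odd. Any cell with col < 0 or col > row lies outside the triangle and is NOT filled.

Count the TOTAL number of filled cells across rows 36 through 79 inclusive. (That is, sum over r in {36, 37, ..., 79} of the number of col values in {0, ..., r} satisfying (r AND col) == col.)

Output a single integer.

Answer: 630

Derivation:
r36=100100 pc2: +4 =4
r37=100101 pc3: +8 =12
r38=100110 pc3: +8 =20
r39=100111 pc4: +16 =36
r40=101000 pc2: +4 =40
r41=101001 pc3: +8 =48
r42=101010 pc3: +8 =56
r43=101011 pc4: +16 =72
r44=101100 pc3: +8 =80
r45=101101 pc4: +16 =96
r46=101110 pc4: +16 =112
r47=101111 pc5: +32 =144
r48=110000 pc2: +4 =148
r49=110001 pc3: +8 =156
r50=110010 pc3: +8 =164
r51=110011 pc4: +16 =180
r52=110100 pc3: +8 =188
r53=110101 pc4: +16 =204
r54=110110 pc4: +16 =220
r55=110111 pc5: +32 =252
r56=111000 pc3: +8 =260
r57=111001 pc4: +16 =276
r58=111010 pc4: +16 =292
r59=111011 pc5: +32 =324
r60=111100 pc4: +16 =340
r61=111101 pc5: +32 =372
r62=111110 pc5: +32 =404
r63=111111 pc6: +64 =468
r64=1000000 pc1: +2 =470
r65=1000001 pc2: +4 =474
r66=1000010 pc2: +4 =478
r67=1000011 pc3: +8 =486
r68=1000100 pc2: +4 =490
r69=1000101 pc3: +8 =498
r70=1000110 pc3: +8 =506
r71=1000111 pc4: +16 =522
r72=1001000 pc2: +4 =526
r73=1001001 pc3: +8 =534
r74=1001010 pc3: +8 =542
r75=1001011 pc4: +16 =558
r76=1001100 pc3: +8 =566
r77=1001101 pc4: +16 =582
r78=1001110 pc4: +16 =598
r79=1001111 pc5: +32 =630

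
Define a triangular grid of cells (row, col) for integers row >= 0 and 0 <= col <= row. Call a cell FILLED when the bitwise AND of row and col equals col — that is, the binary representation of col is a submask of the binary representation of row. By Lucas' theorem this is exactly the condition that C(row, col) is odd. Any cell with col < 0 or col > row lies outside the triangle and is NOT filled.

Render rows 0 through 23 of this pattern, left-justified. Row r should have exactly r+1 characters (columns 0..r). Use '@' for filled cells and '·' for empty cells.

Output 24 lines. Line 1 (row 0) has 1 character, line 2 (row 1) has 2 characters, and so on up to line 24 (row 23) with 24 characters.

r0=0: @
r1=1: @@
r2=10: @·@
r3=11: @@@@
r4=100: @···@
r5=101: @@··@@
r6=110: @·@·@·@
r7=111: @@@@@@@@
r8=1000: @·······@
r9=1001: @@······@@
r10=1010: @·@·····@·@
r11=1011: @@@@····@@@@
r12=1100: @···@···@···@
r13=1101: @@··@@··@@··@@
r14=1110: @·@·@·@·@·@·@·@
r15=1111: @@@@@@@@@@@@@@@@
r16=10000: @···············@
r17=10001: @@··············@@
r18=10010: @·@·············@·@
r19=10011: @@@@············@@@@
r20=10100: @···@···········@···@
r21=10101: @@··@@··········@@··@@
r22=10110: @·@·@·@·········@·@·@·@
r23=10111: @@@@@@@@········@@@@@@@@

Answer: @
@@
@·@
@@@@
@···@
@@··@@
@·@·@·@
@@@@@@@@
@·······@
@@······@@
@·@·····@·@
@@@@····@@@@
@···@···@···@
@@··@@··@@··@@
@·@·@·@·@·@·@·@
@@@@@@@@@@@@@@@@
@···············@
@@··············@@
@·@·············@·@
@@@@············@@@@
@···@···········@···@
@@··@@··········@@··@@
@·@·@·@·········@·@·@·@
@@@@@@@@········@@@@@@@@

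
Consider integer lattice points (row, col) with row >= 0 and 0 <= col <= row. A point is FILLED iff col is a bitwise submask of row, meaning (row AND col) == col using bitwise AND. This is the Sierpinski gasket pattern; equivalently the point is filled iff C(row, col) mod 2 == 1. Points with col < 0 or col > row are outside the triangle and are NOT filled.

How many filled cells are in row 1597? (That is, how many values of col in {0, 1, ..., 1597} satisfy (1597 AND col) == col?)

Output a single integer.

1597 in binary = 11000111101
popcount(1597) = number of 1-bits in 11000111101 = 7
A col c satisfies (1597 AND c) == c iff every set bit of c is also set in 1597; each of the 7 set bits of 1597 can independently be on or off in c.
count = 2^7 = 128

Answer: 128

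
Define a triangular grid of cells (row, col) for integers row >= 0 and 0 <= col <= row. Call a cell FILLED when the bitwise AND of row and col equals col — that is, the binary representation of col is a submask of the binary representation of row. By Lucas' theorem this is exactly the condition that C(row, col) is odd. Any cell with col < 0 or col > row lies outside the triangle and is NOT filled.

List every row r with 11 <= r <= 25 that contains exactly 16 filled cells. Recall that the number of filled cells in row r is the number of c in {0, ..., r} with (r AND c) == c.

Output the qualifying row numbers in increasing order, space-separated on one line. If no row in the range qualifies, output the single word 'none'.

Answer: 15 23

Derivation:
Row r has 2^popcount(r) filled cells, so we need popcount(r) = log2(16) = 4.
Scan r = 11..25 and keep those with exactly 4 one-bits:
r=11=1011 popcount=3 -> skip
r=12=1100 popcount=2 -> skip
r=13=1101 popcount=3 -> skip
r=14=1110 popcount=3 -> skip
r=15=1111 popcount=4 -> KEEP
r=16=10000 popcount=1 -> skip
r=17=10001 popcount=2 -> skip
r=18=10010 popcount=2 -> skip
r=19=10011 popcount=3 -> skip
r=20=10100 popcount=2 -> skip
r=21=10101 popcount=3 -> skip
r=22=10110 popcount=3 -> skip
r=23=10111 popcount=4 -> KEEP
r=24=11000 popcount=2 -> skip
r=25=11001 popcount=3 -> skip
Kept rows: 15 23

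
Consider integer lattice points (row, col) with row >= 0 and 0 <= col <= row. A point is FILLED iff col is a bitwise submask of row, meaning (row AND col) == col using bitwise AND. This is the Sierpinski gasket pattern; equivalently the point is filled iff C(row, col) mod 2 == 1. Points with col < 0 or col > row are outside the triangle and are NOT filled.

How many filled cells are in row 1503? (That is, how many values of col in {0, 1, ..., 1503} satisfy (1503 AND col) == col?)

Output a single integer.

Answer: 512

Derivation:
1503 in binary = 10111011111
popcount(1503) = number of 1-bits in 10111011111 = 9
A col c satisfies (1503 AND c) == c iff every set bit of c is also set in 1503; each of the 9 set bits of 1503 can independently be on or off in c.
count = 2^9 = 512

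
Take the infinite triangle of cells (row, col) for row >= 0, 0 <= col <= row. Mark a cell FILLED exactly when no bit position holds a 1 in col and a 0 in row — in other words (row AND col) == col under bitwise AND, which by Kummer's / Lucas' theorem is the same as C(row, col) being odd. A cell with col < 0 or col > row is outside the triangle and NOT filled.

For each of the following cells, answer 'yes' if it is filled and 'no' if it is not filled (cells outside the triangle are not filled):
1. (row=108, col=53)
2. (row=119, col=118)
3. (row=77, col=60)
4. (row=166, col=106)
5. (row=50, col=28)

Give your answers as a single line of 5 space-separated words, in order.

Answer: no yes no no no

Derivation:
(108,53): row=0b1101100, col=0b110101, row AND col = 0b100100 = 36; 36 != 53 -> empty
(119,118): row=0b1110111, col=0b1110110, row AND col = 0b1110110 = 118; 118 == 118 -> filled
(77,60): row=0b1001101, col=0b111100, row AND col = 0b1100 = 12; 12 != 60 -> empty
(166,106): row=0b10100110, col=0b1101010, row AND col = 0b100010 = 34; 34 != 106 -> empty
(50,28): row=0b110010, col=0b11100, row AND col = 0b10000 = 16; 16 != 28 -> empty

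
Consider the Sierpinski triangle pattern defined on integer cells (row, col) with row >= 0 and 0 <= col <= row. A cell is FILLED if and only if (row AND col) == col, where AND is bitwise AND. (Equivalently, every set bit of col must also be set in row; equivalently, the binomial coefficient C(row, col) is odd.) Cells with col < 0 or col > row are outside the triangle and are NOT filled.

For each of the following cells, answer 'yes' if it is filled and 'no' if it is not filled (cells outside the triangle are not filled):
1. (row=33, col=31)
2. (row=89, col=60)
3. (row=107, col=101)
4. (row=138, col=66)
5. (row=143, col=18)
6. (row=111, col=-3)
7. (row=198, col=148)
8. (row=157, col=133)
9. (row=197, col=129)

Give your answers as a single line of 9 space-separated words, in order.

Answer: no no no no no no no yes yes

Derivation:
(33,31): row=0b100001, col=0b11111, row AND col = 0b1 = 1; 1 != 31 -> empty
(89,60): row=0b1011001, col=0b111100, row AND col = 0b11000 = 24; 24 != 60 -> empty
(107,101): row=0b1101011, col=0b1100101, row AND col = 0b1100001 = 97; 97 != 101 -> empty
(138,66): row=0b10001010, col=0b1000010, row AND col = 0b10 = 2; 2 != 66 -> empty
(143,18): row=0b10001111, col=0b10010, row AND col = 0b10 = 2; 2 != 18 -> empty
(111,-3): col outside [0, 111] -> not filled
(198,148): row=0b11000110, col=0b10010100, row AND col = 0b10000100 = 132; 132 != 148 -> empty
(157,133): row=0b10011101, col=0b10000101, row AND col = 0b10000101 = 133; 133 == 133 -> filled
(197,129): row=0b11000101, col=0b10000001, row AND col = 0b10000001 = 129; 129 == 129 -> filled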